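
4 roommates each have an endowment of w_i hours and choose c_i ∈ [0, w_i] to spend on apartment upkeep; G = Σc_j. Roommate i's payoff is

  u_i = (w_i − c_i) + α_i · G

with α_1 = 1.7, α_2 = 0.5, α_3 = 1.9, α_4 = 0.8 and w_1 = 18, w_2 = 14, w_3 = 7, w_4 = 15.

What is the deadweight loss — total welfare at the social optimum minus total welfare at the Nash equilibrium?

113.1

∂u_i/∂c_i = α_i − 1, so roommate i contributes w_i if α_i > 1, else 0.
α_i > 1 for i ∈ {1, 3}; NE contributions (18, 0, 7, 0), G = 25.
W^NE = Σw_i − G^NE + (Σα_i)·G^NE = 54 + 3.9·25 = 151.5.
Planner: ∂(Σu_j)/∂c_i = Σα_j − 1 = 3.9 > 0, so everyone contributes w_i; G^SO = 54, W^SO = 54 + 3.9·54 = 264.6.
Deadweight loss = 113.1.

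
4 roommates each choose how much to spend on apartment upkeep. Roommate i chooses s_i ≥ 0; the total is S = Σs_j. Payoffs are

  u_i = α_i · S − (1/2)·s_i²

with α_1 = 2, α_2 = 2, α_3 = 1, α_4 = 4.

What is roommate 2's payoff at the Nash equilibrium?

Roommate i's FOC: ∂u_i/∂s_i = α_i − s_i = 0, so s_i* = α_i.
NE contributions = (2, 2, 1, 4); S = 9.
u_2 = α_2·S − ½·(s_2)² = 2·9 − ½·2² = 16.

16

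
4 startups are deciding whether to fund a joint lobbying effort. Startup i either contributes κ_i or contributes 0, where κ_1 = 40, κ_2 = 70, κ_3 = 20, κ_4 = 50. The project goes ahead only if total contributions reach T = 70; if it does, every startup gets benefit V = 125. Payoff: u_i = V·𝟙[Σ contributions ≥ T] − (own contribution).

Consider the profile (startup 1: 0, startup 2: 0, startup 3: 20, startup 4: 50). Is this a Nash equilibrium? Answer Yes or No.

Total = 70 ≥ 70: provided.
Startup 1 (pledges 0, payoff 125): pledging 40 → total 110, payoff 85. No gain.
Startup 2 (pledges 0, payoff 125): pledging 70 → total 140, payoff 55. No gain.
Startup 3 (pledges 20, payoff 105): dropping to 0 → total 50, payoff 0. No gain.
Startup 4 (pledges 50, payoff 75): dropping to 0 → total 20, payoff 0. No gain.

Yes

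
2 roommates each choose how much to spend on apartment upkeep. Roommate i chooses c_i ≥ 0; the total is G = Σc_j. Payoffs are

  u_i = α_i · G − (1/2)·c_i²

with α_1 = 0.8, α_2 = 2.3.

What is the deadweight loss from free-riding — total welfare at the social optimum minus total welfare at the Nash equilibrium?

2.965

Roommate i's FOC: ∂u_i/∂c_i = α_i − c_i = 0, so c_i* = α_i.
NE contributions = (0.8, 2.3); G = 3.1.
W^NE = (Σα)·G − ½Σα_i² = 3.1² − ½·5.93 = 6.645.
Planner sets c_i = Σα_j = 3.1 for every i, so G^SO = 2·3.1 = 6.2.
W^SO = (Σα)·G^SO − ½·2·(Σα)² = (2/2)·3.1² = 9.61.
Deadweight loss = W^SO − W^NE = 2.965.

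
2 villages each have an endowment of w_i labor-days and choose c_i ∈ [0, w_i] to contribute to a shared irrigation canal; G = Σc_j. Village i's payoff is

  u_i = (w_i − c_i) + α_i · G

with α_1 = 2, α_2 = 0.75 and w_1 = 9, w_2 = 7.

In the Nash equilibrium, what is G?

∂u_i/∂c_i = α_i − 1, so village i contributes w_i if α_i > 1, else 0.
α_i > 1 for i ∈ {1}; NE contributions (9, 0), G = 9.

9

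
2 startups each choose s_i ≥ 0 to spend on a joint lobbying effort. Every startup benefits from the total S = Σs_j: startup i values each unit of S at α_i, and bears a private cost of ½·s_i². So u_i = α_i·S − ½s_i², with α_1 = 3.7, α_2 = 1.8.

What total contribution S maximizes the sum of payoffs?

11

Planner FOC: ∂(Σu_j)/∂s_i = (Σα_j) − s_i = 0, so s_i^SO = Σα_j = 5.5 for every i; S^SO = 11.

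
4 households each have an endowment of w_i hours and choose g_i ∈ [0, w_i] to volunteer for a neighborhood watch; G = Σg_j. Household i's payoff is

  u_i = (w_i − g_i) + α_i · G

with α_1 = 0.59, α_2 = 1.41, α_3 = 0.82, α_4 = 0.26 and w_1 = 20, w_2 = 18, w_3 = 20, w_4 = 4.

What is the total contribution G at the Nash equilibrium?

18

∂u_i/∂g_i = α_i − 1, so household i contributes w_i if α_i > 1, else 0.
α_i > 1 for i ∈ {2}; NE contributions (0, 18, 0, 0), G = 18.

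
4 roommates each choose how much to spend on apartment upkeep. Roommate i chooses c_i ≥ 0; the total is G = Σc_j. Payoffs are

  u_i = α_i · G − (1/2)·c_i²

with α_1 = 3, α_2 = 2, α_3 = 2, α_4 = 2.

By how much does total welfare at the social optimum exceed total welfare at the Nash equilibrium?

91.5

Roommate i's FOC: ∂u_i/∂c_i = α_i − c_i = 0, so c_i* = α_i.
NE contributions = (3, 2, 2, 2); G = 9.
W^NE = (Σα)·G − ½Σα_i² = 9² − ½·21 = 70.5.
Planner sets c_i = Σα_j = 9 for every i, so G^SO = 4·9 = 36.
W^SO = (Σα)·G^SO − ½·4·(Σα)² = (4/2)·9² = 162.
Deadweight loss = W^SO − W^NE = 91.5.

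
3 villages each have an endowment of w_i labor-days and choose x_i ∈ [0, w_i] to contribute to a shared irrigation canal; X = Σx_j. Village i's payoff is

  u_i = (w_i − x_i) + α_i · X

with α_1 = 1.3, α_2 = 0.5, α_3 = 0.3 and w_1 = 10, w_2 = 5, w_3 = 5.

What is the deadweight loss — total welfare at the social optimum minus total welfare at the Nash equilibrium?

11

∂u_i/∂x_i = α_i − 1, so village i contributes w_i if α_i > 1, else 0.
α_i > 1 for i ∈ {1}; NE contributions (10, 0, 0), X = 10.
W^NE = Σw_i − X^NE + (Σα_i)·X^NE = 20 + 1.1·10 = 31.
Planner: ∂(Σu_j)/∂x_i = Σα_j − 1 = 1.1 > 0, so everyone contributes w_i; X^SO = 20, W^SO = 20 + 1.1·20 = 42.
Deadweight loss = 11.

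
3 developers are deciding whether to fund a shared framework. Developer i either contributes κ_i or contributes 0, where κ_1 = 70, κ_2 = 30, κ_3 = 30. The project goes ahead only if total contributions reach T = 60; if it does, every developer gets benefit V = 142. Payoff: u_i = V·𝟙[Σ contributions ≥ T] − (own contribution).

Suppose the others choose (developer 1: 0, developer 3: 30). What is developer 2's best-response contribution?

30

Others' total = 30. Contributing 30 brings total to 60 ≥ 60: gain V − κ_2 = 112.
Best response: 30.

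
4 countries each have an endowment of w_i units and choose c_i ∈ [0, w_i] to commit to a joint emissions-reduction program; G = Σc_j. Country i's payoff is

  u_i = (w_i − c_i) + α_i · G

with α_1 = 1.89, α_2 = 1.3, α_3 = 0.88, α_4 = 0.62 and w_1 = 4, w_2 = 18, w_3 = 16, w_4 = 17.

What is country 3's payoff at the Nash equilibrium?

35.36

∂u_i/∂c_i = α_i − 1, so country i contributes w_i if α_i > 1, else 0.
α_i > 1 for i ∈ {1, 2}; NE contributions (4, 18, 0, 0), G = 22.
u_3 = (16 − 0) + 0.88·22 = 35.36.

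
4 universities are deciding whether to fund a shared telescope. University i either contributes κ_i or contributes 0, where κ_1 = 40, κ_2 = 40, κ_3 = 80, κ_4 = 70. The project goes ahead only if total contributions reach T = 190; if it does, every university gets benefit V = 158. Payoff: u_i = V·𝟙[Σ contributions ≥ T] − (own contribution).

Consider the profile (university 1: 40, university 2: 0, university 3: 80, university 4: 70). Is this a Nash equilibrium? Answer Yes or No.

Total = 190 ≥ 190: provided.
University 1 (pledges 40, payoff 118): dropping to 0 → total 150, payoff 0. No gain.
University 2 (pledges 0, payoff 158): pledging 40 → total 230, payoff 118. No gain.
University 3 (pledges 80, payoff 78): dropping to 0 → total 110, payoff 0. No gain.
University 4 (pledges 70, payoff 88): dropping to 0 → total 120, payoff 0. No gain.

Yes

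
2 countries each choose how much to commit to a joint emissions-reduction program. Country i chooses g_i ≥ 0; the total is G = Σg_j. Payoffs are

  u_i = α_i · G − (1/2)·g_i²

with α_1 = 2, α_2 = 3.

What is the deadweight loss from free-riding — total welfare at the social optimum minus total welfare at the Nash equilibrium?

Country i's FOC: ∂u_i/∂g_i = α_i − g_i = 0, so g_i* = α_i.
NE contributions = (2, 3); G = 5.
W^NE = (Σα)·G − ½Σα_i² = 5² − ½·13 = 18.5.
Planner sets g_i = Σα_j = 5 for every i, so G^SO = 2·5 = 10.
W^SO = (Σα)·G^SO − ½·2·(Σα)² = (2/2)·5² = 25.
Deadweight loss = W^SO − W^NE = 6.5.

6.5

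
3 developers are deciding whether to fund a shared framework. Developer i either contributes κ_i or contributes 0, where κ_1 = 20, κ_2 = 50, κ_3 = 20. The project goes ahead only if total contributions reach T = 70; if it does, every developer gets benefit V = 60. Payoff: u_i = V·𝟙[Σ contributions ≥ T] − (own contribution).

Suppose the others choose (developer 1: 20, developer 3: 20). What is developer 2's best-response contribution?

50

Others' total = 40. Contributing 50 brings total to 90 ≥ 70: gain V − κ_2 = 10.
Best response: 50.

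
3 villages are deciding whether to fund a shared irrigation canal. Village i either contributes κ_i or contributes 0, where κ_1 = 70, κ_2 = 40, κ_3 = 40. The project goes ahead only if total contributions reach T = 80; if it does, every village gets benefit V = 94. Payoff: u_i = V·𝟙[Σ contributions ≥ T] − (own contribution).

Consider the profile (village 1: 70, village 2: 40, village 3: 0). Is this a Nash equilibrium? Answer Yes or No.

Yes

Total = 110 ≥ 80: provided.
Village 1 (pledges 70, payoff 24): dropping to 0 → total 40, payoff 0. No gain.
Village 2 (pledges 40, payoff 54): dropping to 0 → total 70, payoff 0. No gain.
Village 3 (pledges 0, payoff 94): pledging 40 → total 150, payoff 54. No gain.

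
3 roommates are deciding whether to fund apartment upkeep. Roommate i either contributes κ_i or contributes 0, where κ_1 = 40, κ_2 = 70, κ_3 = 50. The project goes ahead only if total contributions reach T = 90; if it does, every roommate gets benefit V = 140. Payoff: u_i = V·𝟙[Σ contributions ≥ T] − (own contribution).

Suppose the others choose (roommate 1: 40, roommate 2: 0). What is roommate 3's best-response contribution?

Others' total = 40. Contributing 50 brings total to 90 ≥ 90: gain V − κ_3 = 90.
Best response: 50.

50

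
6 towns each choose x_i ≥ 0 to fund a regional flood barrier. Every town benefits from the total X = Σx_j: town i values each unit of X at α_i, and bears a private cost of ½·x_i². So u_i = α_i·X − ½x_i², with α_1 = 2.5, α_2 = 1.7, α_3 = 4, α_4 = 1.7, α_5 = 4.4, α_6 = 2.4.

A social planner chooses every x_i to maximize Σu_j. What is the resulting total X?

100.2

Planner FOC: ∂(Σu_j)/∂x_i = (Σα_j) − x_i = 0, so x_i^SO = Σα_j = 16.7 for every i; X^SO = 100.2.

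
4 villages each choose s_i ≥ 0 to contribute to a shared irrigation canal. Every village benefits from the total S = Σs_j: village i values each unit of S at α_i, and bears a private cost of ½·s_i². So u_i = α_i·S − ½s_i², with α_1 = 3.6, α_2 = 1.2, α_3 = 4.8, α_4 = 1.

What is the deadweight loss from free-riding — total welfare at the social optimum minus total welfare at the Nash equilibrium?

131.58

Village i's FOC: ∂u_i/∂s_i = α_i − s_i = 0, so s_i* = α_i.
NE contributions = (3.6, 1.2, 4.8, 1); S = 10.6.
W^NE = (Σα)·S − ½Σα_i² = 10.6² − ½·38.44 = 93.14.
Planner sets s_i = Σα_j = 10.6 for every i, so S^SO = 4·10.6 = 42.4.
W^SO = (Σα)·S^SO − ½·4·(Σα)² = (4/2)·10.6² = 224.72.
Deadweight loss = W^SO − W^NE = 131.58.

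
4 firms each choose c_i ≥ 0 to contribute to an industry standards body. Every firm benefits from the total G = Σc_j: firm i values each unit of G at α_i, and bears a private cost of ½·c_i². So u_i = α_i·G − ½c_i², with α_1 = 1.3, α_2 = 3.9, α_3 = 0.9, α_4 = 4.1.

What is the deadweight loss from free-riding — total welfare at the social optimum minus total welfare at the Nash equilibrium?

121.3

Firm i's FOC: ∂u_i/∂c_i = α_i − c_i = 0, so c_i* = α_i.
NE contributions = (1.3, 3.9, 0.9, 4.1); G = 10.2.
W^NE = (Σα)·G − ½Σα_i² = 10.2² − ½·34.52 = 86.78.
Planner sets c_i = Σα_j = 10.2 for every i, so G^SO = 4·10.2 = 40.8.
W^SO = (Σα)·G^SO − ½·4·(Σα)² = (4/2)·10.2² = 208.08.
Deadweight loss = W^SO − W^NE = 121.3.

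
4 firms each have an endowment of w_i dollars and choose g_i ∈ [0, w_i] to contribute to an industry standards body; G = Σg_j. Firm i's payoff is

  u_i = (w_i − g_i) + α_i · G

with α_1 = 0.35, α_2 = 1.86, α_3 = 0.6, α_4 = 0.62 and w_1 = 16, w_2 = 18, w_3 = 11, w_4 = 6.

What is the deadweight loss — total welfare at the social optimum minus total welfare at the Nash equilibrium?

80.19

∂u_i/∂g_i = α_i − 1, so firm i contributes w_i if α_i > 1, else 0.
α_i > 1 for i ∈ {2}; NE contributions (0, 18, 0, 0), G = 18.
W^NE = Σw_i − G^NE + (Σα_i)·G^NE = 51 + 2.43·18 = 94.74.
Planner: ∂(Σu_j)/∂g_i = Σα_j − 1 = 2.43 > 0, so everyone contributes w_i; G^SO = 51, W^SO = 51 + 2.43·51 = 174.93.
Deadweight loss = 80.19.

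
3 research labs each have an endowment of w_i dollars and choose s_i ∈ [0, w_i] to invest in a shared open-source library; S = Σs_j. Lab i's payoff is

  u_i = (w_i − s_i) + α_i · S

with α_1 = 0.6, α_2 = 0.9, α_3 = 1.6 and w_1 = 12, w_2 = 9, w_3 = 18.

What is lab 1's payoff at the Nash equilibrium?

22.8

∂u_i/∂s_i = α_i − 1, so lab i contributes w_i if α_i > 1, else 0.
α_i > 1 for i ∈ {3}; NE contributions (0, 0, 18), S = 18.
u_1 = (12 − 0) + 0.6·18 = 22.8.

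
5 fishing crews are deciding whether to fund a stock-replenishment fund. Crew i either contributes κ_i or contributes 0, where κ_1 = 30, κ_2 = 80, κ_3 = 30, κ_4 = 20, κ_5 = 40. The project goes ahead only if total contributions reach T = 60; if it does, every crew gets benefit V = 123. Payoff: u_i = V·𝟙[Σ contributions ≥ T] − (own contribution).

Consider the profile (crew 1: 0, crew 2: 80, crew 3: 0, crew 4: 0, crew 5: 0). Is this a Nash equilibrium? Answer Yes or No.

Total = 80 ≥ 60: provided.
Crew 1 (pledges 0, payoff 123): pledging 30 → total 110, payoff 93. No gain.
Crew 2 (pledges 80, payoff 43): dropping to 0 → total 0, payoff 0. No gain.
Crew 3 (pledges 0, payoff 123): pledging 30 → total 110, payoff 93. No gain.
Crew 4 (pledges 0, payoff 123): pledging 20 → total 100, payoff 103. No gain.
Crew 5 (pledges 0, payoff 123): pledging 40 → total 120, payoff 83. No gain.

Yes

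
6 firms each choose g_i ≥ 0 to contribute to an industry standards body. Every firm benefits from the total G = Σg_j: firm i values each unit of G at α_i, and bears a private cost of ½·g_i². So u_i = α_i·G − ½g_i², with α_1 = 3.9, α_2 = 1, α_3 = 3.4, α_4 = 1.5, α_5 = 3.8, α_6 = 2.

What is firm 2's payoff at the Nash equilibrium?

Firm i's FOC: ∂u_i/∂g_i = α_i − g_i = 0, so g_i* = α_i.
NE contributions = (3.9, 1, 3.4, 1.5, 3.8, 2); G = 15.6.
u_2 = α_2·G − ½·(g_2)² = 1·15.6 − ½·1² = 15.1.

15.1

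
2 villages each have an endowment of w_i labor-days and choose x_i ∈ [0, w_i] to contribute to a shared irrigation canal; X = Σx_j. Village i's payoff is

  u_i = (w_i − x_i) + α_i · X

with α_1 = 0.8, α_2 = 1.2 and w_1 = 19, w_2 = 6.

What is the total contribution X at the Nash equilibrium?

∂u_i/∂x_i = α_i − 1, so village i contributes w_i if α_i > 1, else 0.
α_i > 1 for i ∈ {2}; NE contributions (0, 6), X = 6.

6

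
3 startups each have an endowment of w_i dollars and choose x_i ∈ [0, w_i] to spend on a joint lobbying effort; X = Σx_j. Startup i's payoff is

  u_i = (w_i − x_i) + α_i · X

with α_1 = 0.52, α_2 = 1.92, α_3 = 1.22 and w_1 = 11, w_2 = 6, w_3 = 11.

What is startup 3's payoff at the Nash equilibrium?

∂u_i/∂x_i = α_i − 1, so startup i contributes w_i if α_i > 1, else 0.
α_i > 1 for i ∈ {2, 3}; NE contributions (0, 6, 11), X = 17.
u_3 = (11 − 11) + 1.22·17 = 20.74.

20.74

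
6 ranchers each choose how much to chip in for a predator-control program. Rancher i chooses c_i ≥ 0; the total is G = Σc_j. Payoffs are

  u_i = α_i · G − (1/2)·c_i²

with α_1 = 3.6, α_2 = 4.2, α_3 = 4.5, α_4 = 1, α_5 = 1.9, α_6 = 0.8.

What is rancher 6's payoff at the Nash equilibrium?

12.48

Rancher i's FOC: ∂u_i/∂c_i = α_i − c_i = 0, so c_i* = α_i.
NE contributions = (3.6, 4.2, 4.5, 1, 1.9, 0.8); G = 16.
u_6 = α_6·G − ½·(c_6)² = 0.8·16 − ½·0.8² = 12.48.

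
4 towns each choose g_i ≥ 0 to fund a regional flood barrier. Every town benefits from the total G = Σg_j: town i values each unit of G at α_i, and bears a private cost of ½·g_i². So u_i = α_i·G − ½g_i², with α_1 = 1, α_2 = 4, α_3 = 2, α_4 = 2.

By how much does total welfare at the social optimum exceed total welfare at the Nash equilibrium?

93.5

Town i's FOC: ∂u_i/∂g_i = α_i − g_i = 0, so g_i* = α_i.
NE contributions = (1, 4, 2, 2); G = 9.
W^NE = (Σα)·G − ½Σα_i² = 9² − ½·25 = 68.5.
Planner sets g_i = Σα_j = 9 for every i, so G^SO = 4·9 = 36.
W^SO = (Σα)·G^SO − ½·4·(Σα)² = (4/2)·9² = 162.
Deadweight loss = W^SO − W^NE = 93.5.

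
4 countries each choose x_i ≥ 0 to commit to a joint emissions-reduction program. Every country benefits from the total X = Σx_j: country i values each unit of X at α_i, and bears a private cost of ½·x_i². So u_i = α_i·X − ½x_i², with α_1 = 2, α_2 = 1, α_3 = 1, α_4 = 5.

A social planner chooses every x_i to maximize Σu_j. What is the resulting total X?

Planner FOC: ∂(Σu_j)/∂x_i = (Σα_j) − x_i = 0, so x_i^SO = Σα_j = 9 for every i; X^SO = 36.

36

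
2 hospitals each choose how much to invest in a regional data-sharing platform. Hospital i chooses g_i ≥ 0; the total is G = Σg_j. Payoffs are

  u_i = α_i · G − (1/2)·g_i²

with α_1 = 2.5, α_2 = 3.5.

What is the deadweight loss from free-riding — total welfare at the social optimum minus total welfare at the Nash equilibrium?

9.25

Hospital i's FOC: ∂u_i/∂g_i = α_i − g_i = 0, so g_i* = α_i.
NE contributions = (2.5, 3.5); G = 6.
W^NE = (Σα)·G − ½Σα_i² = 6² − ½·18.5 = 26.75.
Planner sets g_i = Σα_j = 6 for every i, so G^SO = 2·6 = 12.
W^SO = (Σα)·G^SO − ½·2·(Σα)² = (2/2)·6² = 36.
Deadweight loss = W^SO − W^NE = 9.25.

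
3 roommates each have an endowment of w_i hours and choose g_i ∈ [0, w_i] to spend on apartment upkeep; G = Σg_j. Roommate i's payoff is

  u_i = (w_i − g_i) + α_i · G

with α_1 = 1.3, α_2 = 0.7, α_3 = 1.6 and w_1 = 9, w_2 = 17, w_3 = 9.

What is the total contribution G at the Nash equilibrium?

18

∂u_i/∂g_i = α_i − 1, so roommate i contributes w_i if α_i > 1, else 0.
α_i > 1 for i ∈ {1, 3}; NE contributions (9, 0, 9), G = 18.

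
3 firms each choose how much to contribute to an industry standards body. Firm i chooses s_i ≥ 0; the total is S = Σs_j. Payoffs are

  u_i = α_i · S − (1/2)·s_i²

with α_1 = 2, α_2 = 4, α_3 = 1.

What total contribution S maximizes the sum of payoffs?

21

Planner FOC: ∂(Σu_j)/∂s_i = (Σα_j) − s_i = 0, so s_i^SO = Σα_j = 7 for every i; S^SO = 21.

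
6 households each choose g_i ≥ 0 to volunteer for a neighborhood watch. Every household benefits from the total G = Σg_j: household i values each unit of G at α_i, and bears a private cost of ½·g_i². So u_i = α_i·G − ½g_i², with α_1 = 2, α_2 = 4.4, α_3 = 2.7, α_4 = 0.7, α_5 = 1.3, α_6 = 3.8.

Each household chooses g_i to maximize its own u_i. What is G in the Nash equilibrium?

14.9

Household i's FOC: ∂u_i/∂g_i = α_i − g_i = 0, so g_i* = α_i.
NE contributions = (2, 4.4, 2.7, 0.7, 1.3, 3.8); G = 14.9.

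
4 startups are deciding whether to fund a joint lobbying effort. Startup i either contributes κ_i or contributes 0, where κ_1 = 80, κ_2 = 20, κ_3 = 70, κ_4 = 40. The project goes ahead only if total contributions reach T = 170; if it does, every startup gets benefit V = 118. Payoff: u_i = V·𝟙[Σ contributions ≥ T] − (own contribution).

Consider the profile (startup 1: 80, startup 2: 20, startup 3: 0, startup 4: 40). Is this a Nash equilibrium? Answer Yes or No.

Total = 140 < 170: not provided.
Startup 1 (pledges 80, payoff -80): dropping to 0 → total 60, payoff 0. Profitable deviation.

No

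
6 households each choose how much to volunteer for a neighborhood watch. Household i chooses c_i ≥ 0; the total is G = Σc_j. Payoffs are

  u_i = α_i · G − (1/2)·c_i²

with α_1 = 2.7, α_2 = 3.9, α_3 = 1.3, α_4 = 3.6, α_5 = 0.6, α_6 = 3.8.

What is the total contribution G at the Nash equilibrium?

15.9

Household i's FOC: ∂u_i/∂c_i = α_i − c_i = 0, so c_i* = α_i.
NE contributions = (2.7, 3.9, 1.3, 3.6, 0.6, 3.8); G = 15.9.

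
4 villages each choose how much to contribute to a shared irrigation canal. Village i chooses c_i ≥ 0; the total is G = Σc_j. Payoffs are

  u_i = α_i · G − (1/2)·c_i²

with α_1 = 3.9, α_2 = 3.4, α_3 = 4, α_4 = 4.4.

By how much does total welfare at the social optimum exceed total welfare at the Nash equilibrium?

277.555

Village i's FOC: ∂u_i/∂c_i = α_i − c_i = 0, so c_i* = α_i.
NE contributions = (3.9, 3.4, 4, 4.4); G = 15.7.
W^NE = (Σα)·G − ½Σα_i² = 15.7² − ½·62.13 = 215.425.
Planner sets c_i = Σα_j = 15.7 for every i, so G^SO = 4·15.7 = 62.8.
W^SO = (Σα)·G^SO − ½·4·(Σα)² = (4/2)·15.7² = 492.98.
Deadweight loss = W^SO − W^NE = 277.555.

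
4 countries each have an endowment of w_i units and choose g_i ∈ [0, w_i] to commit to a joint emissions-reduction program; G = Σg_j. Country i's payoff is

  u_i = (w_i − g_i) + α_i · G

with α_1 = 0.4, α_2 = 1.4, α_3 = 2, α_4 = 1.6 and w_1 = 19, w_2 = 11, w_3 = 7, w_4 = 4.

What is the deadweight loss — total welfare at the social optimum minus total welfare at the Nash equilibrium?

83.6

∂u_i/∂g_i = α_i − 1, so country i contributes w_i if α_i > 1, else 0.
α_i > 1 for i ∈ {2, 3, 4}; NE contributions (0, 11, 7, 4), G = 22.
W^NE = Σw_i − G^NE + (Σα_i)·G^NE = 41 + 4.4·22 = 137.8.
Planner: ∂(Σu_j)/∂g_i = Σα_j − 1 = 4.4 > 0, so everyone contributes w_i; G^SO = 41, W^SO = 41 + 4.4·41 = 221.4.
Deadweight loss = 83.6.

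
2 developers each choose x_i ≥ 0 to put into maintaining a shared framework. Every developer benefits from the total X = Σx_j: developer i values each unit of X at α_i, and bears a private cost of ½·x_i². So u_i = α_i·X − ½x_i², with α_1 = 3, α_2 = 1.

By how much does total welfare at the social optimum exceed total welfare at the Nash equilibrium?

Developer i's FOC: ∂u_i/∂x_i = α_i − x_i = 0, so x_i* = α_i.
NE contributions = (3, 1); X = 4.
W^NE = (Σα)·X − ½Σα_i² = 4² − ½·10 = 11.
Planner sets x_i = Σα_j = 4 for every i, so X^SO = 2·4 = 8.
W^SO = (Σα)·X^SO − ½·2·(Σα)² = (2/2)·4² = 16.
Deadweight loss = W^SO − W^NE = 5.

5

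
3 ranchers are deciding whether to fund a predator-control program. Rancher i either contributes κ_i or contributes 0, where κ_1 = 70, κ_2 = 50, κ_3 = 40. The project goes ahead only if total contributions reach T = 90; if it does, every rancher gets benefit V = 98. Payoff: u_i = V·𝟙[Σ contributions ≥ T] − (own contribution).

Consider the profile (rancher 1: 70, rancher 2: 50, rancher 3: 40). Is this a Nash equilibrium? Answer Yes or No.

Total = 160 ≥ 90: provided.
Rancher 1 (pledges 70, payoff 28): dropping to 0 → total 90, payoff 98. Profitable deviation.

No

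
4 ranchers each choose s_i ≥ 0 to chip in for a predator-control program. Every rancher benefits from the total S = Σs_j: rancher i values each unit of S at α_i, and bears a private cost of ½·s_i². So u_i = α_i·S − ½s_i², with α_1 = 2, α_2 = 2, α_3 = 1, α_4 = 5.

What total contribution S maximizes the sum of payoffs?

40

Planner FOC: ∂(Σu_j)/∂s_i = (Σα_j) − s_i = 0, so s_i^SO = Σα_j = 10 for every i; S^SO = 40.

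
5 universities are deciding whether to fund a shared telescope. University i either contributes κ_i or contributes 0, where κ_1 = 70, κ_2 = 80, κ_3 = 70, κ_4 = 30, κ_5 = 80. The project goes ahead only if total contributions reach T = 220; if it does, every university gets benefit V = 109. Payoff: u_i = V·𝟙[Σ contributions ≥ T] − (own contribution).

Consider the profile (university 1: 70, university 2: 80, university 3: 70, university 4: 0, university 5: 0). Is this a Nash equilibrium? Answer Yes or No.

Total = 220 ≥ 220: provided.
University 1 (pledges 70, payoff 39): dropping to 0 → total 150, payoff 0. No gain.
University 2 (pledges 80, payoff 29): dropping to 0 → total 140, payoff 0. No gain.
University 3 (pledges 70, payoff 39): dropping to 0 → total 150, payoff 0. No gain.
University 4 (pledges 0, payoff 109): pledging 30 → total 250, payoff 79. No gain.
University 5 (pledges 0, payoff 109): pledging 80 → total 300, payoff 29. No gain.

Yes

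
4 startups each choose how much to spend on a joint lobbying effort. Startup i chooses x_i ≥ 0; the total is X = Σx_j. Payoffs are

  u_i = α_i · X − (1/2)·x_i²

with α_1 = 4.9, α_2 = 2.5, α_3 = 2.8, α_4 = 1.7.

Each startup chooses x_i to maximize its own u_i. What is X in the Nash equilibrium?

Startup i's FOC: ∂u_i/∂x_i = α_i − x_i = 0, so x_i* = α_i.
NE contributions = (4.9, 2.5, 2.8, 1.7); X = 11.9.

11.9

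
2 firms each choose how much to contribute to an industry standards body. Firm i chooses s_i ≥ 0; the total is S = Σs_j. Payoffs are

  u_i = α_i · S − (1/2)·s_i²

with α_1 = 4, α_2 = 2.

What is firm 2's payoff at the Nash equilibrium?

Firm i's FOC: ∂u_i/∂s_i = α_i − s_i = 0, so s_i* = α_i.
NE contributions = (4, 2); S = 6.
u_2 = α_2·S − ½·(s_2)² = 2·6 − ½·2² = 10.

10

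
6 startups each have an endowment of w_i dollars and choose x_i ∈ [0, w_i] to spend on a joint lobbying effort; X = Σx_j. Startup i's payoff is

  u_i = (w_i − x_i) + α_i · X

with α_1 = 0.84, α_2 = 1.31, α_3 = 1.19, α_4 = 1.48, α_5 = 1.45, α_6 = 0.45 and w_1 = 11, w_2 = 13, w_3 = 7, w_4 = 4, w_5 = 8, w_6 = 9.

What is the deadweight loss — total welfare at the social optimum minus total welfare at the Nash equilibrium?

114.4

∂u_i/∂x_i = α_i − 1, so startup i contributes w_i if α_i > 1, else 0.
α_i > 1 for i ∈ {2, 3, 4, 5}; NE contributions (0, 13, 7, 4, 8, 0), X = 32.
W^NE = Σw_i − X^NE + (Σα_i)·X^NE = 52 + 5.72·32 = 235.04.
Planner: ∂(Σu_j)/∂x_i = Σα_j − 1 = 5.72 > 0, so everyone contributes w_i; X^SO = 52, W^SO = 52 + 5.72·52 = 349.44.
Deadweight loss = 114.4.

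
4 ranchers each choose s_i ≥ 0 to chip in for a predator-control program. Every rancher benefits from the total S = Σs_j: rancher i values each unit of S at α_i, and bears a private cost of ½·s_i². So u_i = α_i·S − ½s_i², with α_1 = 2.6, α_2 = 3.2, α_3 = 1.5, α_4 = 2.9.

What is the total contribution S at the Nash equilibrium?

Rancher i's FOC: ∂u_i/∂s_i = α_i − s_i = 0, so s_i* = α_i.
NE contributions = (2.6, 3.2, 1.5, 2.9); S = 10.2.

10.2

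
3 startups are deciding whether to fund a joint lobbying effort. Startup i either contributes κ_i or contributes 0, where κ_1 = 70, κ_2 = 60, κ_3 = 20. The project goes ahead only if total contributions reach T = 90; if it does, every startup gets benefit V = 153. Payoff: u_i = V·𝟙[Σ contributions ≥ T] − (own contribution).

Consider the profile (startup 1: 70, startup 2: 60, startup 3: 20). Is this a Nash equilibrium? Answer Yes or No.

Total = 150 ≥ 90: provided.
Startup 1 (pledges 70, payoff 83): dropping to 0 → total 80, payoff 0. No gain.
Startup 2 (pledges 60, payoff 93): dropping to 0 → total 90, payoff 153. Profitable deviation.

No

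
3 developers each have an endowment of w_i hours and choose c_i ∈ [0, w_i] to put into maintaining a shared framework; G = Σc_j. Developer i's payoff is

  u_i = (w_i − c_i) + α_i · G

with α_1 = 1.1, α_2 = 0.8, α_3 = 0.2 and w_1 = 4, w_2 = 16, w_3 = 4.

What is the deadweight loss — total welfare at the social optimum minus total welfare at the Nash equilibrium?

22

∂u_i/∂c_i = α_i − 1, so developer i contributes w_i if α_i > 1, else 0.
α_i > 1 for i ∈ {1}; NE contributions (4, 0, 0), G = 4.
W^NE = Σw_i − G^NE + (Σα_i)·G^NE = 24 + 1.1·4 = 28.4.
Planner: ∂(Σu_j)/∂c_i = Σα_j − 1 = 1.1 > 0, so everyone contributes w_i; G^SO = 24, W^SO = 24 + 1.1·24 = 50.4.
Deadweight loss = 22.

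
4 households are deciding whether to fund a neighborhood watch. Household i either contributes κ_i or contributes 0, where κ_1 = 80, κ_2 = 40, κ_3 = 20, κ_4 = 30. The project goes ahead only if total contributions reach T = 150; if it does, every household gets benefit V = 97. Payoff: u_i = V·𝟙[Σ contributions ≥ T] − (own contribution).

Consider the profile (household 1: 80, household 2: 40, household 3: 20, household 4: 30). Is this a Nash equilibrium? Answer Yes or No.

No

Total = 170 ≥ 150: provided.
Household 1 (pledges 80, payoff 17): dropping to 0 → total 90, payoff 0. No gain.
Household 2 (pledges 40, payoff 57): dropping to 0 → total 130, payoff 0. No gain.
Household 3 (pledges 20, payoff 77): dropping to 0 → total 150, payoff 97. Profitable deviation.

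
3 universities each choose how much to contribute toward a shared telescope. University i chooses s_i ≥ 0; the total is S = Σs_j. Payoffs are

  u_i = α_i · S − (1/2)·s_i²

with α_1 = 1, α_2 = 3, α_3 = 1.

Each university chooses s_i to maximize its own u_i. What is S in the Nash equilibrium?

5

University i's FOC: ∂u_i/∂s_i = α_i − s_i = 0, so s_i* = α_i.
NE contributions = (1, 3, 1); S = 5.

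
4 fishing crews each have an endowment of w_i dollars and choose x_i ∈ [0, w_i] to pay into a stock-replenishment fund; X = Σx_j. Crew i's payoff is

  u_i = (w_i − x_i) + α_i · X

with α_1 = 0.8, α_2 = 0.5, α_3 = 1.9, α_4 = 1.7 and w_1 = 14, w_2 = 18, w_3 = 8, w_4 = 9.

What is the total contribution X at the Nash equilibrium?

∂u_i/∂x_i = α_i − 1, so crew i contributes w_i if α_i > 1, else 0.
α_i > 1 for i ∈ {3, 4}; NE contributions (0, 0, 8, 9), X = 17.

17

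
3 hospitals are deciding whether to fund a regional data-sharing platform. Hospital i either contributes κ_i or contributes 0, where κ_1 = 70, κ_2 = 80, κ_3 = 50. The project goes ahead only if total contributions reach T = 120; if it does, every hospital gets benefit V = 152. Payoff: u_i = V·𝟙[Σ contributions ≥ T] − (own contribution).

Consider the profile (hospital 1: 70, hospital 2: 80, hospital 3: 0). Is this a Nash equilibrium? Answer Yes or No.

Total = 150 ≥ 120: provided.
Hospital 1 (pledges 70, payoff 82): dropping to 0 → total 80, payoff 0. No gain.
Hospital 2 (pledges 80, payoff 72): dropping to 0 → total 70, payoff 0. No gain.
Hospital 3 (pledges 0, payoff 152): pledging 50 → total 200, payoff 102. No gain.

Yes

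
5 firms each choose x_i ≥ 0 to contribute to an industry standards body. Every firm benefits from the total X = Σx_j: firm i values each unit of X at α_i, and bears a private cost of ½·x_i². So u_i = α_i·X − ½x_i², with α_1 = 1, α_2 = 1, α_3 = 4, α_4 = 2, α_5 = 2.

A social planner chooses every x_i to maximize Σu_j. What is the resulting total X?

50

Planner FOC: ∂(Σu_j)/∂x_i = (Σα_j) − x_i = 0, so x_i^SO = Σα_j = 10 for every i; X^SO = 50.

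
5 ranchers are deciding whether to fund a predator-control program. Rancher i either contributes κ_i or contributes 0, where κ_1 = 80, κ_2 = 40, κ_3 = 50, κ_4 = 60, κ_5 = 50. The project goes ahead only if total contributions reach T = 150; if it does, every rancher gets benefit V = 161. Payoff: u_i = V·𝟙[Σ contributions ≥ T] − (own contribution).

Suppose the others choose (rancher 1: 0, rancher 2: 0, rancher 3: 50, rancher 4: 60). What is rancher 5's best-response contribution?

50

Others' total = 110. Contributing 50 brings total to 160 ≥ 150: gain V − κ_5 = 111.
Best response: 50.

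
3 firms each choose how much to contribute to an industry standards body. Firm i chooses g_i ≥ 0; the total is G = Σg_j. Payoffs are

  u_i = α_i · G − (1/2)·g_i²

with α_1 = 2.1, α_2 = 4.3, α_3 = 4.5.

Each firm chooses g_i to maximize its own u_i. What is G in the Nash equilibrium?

Firm i's FOC: ∂u_i/∂g_i = α_i − g_i = 0, so g_i* = α_i.
NE contributions = (2.1, 4.3, 4.5); G = 10.9.

10.9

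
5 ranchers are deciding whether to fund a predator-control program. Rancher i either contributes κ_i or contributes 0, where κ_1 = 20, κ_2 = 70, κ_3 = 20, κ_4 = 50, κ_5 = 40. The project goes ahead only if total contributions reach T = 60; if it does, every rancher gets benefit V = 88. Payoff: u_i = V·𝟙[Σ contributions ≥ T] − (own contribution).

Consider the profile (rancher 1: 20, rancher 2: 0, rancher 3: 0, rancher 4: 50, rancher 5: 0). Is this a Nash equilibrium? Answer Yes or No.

Yes

Total = 70 ≥ 60: provided.
Rancher 1 (pledges 20, payoff 68): dropping to 0 → total 50, payoff 0. No gain.
Rancher 2 (pledges 0, payoff 88): pledging 70 → total 140, payoff 18. No gain.
Rancher 3 (pledges 0, payoff 88): pledging 20 → total 90, payoff 68. No gain.
Rancher 4 (pledges 50, payoff 38): dropping to 0 → total 20, payoff 0. No gain.
Rancher 5 (pledges 0, payoff 88): pledging 40 → total 110, payoff 48. No gain.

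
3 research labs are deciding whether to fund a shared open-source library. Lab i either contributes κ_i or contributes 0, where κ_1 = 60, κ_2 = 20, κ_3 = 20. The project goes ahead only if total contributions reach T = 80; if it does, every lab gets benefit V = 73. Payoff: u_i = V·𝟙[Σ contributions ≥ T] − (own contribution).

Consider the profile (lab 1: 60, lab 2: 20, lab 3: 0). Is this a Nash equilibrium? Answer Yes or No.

Yes

Total = 80 ≥ 80: provided.
Lab 1 (pledges 60, payoff 13): dropping to 0 → total 20, payoff 0. No gain.
Lab 2 (pledges 20, payoff 53): dropping to 0 → total 60, payoff 0. No gain.
Lab 3 (pledges 0, payoff 73): pledging 20 → total 100, payoff 53. No gain.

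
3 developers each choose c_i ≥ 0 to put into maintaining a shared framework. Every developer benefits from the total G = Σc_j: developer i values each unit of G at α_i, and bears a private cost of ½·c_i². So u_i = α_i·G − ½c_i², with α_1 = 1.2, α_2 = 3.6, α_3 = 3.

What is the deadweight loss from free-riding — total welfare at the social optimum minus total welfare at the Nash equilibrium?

42.12

Developer i's FOC: ∂u_i/∂c_i = α_i − c_i = 0, so c_i* = α_i.
NE contributions = (1.2, 3.6, 3); G = 7.8.
W^NE = (Σα)·G − ½Σα_i² = 7.8² − ½·23.4 = 49.14.
Planner sets c_i = Σα_j = 7.8 for every i, so G^SO = 3·7.8 = 23.4.
W^SO = (Σα)·G^SO − ½·3·(Σα)² = (3/2)·7.8² = 91.26.
Deadweight loss = W^SO − W^NE = 42.12.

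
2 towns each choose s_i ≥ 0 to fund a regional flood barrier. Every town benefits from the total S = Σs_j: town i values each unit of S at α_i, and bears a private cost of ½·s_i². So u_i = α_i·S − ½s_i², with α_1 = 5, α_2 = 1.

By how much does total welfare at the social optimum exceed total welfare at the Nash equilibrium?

13

Town i's FOC: ∂u_i/∂s_i = α_i − s_i = 0, so s_i* = α_i.
NE contributions = (5, 1); S = 6.
W^NE = (Σα)·S − ½Σα_i² = 6² − ½·26 = 23.
Planner sets s_i = Σα_j = 6 for every i, so S^SO = 2·6 = 12.
W^SO = (Σα)·S^SO − ½·2·(Σα)² = (2/2)·6² = 36.
Deadweight loss = W^SO − W^NE = 13.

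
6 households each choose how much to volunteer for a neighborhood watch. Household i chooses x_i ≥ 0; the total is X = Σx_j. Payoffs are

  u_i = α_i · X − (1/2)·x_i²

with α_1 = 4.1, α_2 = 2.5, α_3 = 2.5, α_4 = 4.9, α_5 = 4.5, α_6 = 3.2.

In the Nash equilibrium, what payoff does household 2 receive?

Household i's FOC: ∂u_i/∂x_i = α_i − x_i = 0, so x_i* = α_i.
NE contributions = (4.1, 2.5, 2.5, 4.9, 4.5, 3.2); X = 21.7.
u_2 = α_2·X − ½·(x_2)² = 2.5·21.7 − ½·2.5² = 51.125.

51.125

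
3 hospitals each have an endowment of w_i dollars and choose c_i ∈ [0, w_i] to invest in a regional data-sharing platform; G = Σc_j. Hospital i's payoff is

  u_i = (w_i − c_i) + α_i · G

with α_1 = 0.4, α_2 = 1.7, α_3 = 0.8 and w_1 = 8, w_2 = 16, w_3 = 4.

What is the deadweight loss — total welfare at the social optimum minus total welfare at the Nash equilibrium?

22.8

∂u_i/∂c_i = α_i − 1, so hospital i contributes w_i if α_i > 1, else 0.
α_i > 1 for i ∈ {2}; NE contributions (0, 16, 0), G = 16.
W^NE = Σw_i − G^NE + (Σα_i)·G^NE = 28 + 1.9·16 = 58.4.
Planner: ∂(Σu_j)/∂c_i = Σα_j − 1 = 1.9 > 0, so everyone contributes w_i; G^SO = 28, W^SO = 28 + 1.9·28 = 81.2.
Deadweight loss = 22.8.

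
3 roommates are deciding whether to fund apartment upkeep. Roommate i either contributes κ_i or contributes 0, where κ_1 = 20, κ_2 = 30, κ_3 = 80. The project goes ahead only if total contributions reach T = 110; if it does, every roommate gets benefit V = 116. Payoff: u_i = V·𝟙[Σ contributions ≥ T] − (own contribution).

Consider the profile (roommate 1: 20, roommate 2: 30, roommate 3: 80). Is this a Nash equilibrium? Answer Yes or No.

No

Total = 130 ≥ 110: provided.
Roommate 1 (pledges 20, payoff 96): dropping to 0 → total 110, payoff 116. Profitable deviation.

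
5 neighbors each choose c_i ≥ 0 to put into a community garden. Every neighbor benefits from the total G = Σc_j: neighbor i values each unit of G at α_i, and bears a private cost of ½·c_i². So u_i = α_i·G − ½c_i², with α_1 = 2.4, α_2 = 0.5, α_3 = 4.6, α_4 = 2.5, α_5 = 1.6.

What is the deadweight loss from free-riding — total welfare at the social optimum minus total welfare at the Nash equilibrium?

219.83

Neighbor i's FOC: ∂u_i/∂c_i = α_i − c_i = 0, so c_i* = α_i.
NE contributions = (2.4, 0.5, 4.6, 2.5, 1.6); G = 11.6.
W^NE = (Σα)·G − ½Σα_i² = 11.6² − ½·35.98 = 116.57.
Planner sets c_i = Σα_j = 11.6 for every i, so G^SO = 5·11.6 = 58.
W^SO = (Σα)·G^SO − ½·5·(Σα)² = (5/2)·11.6² = 336.4.
Deadweight loss = W^SO − W^NE = 219.83.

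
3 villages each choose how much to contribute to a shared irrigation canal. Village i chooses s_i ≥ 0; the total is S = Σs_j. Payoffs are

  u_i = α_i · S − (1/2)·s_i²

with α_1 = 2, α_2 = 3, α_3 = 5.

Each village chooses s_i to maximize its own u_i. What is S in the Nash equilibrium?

10

Village i's FOC: ∂u_i/∂s_i = α_i − s_i = 0, so s_i* = α_i.
NE contributions = (2, 3, 5); S = 10.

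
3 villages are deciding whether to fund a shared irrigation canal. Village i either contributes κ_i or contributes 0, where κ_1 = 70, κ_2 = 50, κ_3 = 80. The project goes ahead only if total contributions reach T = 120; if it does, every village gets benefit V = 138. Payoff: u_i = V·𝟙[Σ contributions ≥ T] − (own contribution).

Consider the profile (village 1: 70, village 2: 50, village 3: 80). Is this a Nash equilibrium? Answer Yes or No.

No

Total = 200 ≥ 120: provided.
Village 1 (pledges 70, payoff 68): dropping to 0 → total 130, payoff 138. Profitable deviation.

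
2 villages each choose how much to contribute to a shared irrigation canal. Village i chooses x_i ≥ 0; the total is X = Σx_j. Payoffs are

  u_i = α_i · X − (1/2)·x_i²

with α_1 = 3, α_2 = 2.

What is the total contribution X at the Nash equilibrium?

5

Village i's FOC: ∂u_i/∂x_i = α_i − x_i = 0, so x_i* = α_i.
NE contributions = (3, 2); X = 5.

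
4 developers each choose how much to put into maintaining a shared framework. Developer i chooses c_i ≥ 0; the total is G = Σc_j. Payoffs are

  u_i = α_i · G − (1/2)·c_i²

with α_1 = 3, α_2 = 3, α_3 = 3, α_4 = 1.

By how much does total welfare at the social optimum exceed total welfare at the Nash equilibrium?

Developer i's FOC: ∂u_i/∂c_i = α_i − c_i = 0, so c_i* = α_i.
NE contributions = (3, 3, 3, 1); G = 10.
W^NE = (Σα)·G − ½Σα_i² = 10² − ½·28 = 86.
Planner sets c_i = Σα_j = 10 for every i, so G^SO = 4·10 = 40.
W^SO = (Σα)·G^SO − ½·4·(Σα)² = (4/2)·10² = 200.
Deadweight loss = W^SO − W^NE = 114.

114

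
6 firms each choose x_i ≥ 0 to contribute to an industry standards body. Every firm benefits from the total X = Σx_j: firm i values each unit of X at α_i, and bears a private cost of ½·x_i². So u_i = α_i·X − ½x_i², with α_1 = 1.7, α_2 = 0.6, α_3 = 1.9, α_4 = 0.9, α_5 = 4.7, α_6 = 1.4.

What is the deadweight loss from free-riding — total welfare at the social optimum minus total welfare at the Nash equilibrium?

266.74

Firm i's FOC: ∂u_i/∂x_i = α_i − x_i = 0, so x_i* = α_i.
NE contributions = (1.7, 0.6, 1.9, 0.9, 4.7, 1.4); X = 11.2.
W^NE = (Σα)·X − ½Σα_i² = 11.2² − ½·31.72 = 109.58.
Planner sets x_i = Σα_j = 11.2 for every i, so X^SO = 6·11.2 = 67.2.
W^SO = (Σα)·X^SO − ½·6·(Σα)² = (6/2)·11.2² = 376.32.
Deadweight loss = W^SO − W^NE = 266.74.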